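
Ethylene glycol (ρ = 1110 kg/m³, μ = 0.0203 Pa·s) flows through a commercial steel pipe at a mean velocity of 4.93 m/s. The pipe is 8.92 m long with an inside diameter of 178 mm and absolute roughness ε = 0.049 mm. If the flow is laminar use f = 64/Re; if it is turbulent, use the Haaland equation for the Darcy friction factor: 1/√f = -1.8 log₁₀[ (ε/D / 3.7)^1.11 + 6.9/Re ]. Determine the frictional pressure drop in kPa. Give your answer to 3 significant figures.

ΔP ≈ 14.7 kPa

Reynolds number Re = ρVD/μ = 1110 · 4.93 · 0.178 / 0.0203 = 4.798e+04.
Re > 4000 → turbulent. Relative roughness ε/D = 4.9e-05/0.178 = 0.000275. Haaland: 1/√f = -1.8 log₁₀[(0.000275/3.7)^1.11 + 6.9/4.798e+04] = -1.8 log₁₀[2.61e-05 + 0.000144] = 6.785, so f = 0.02172.
Darcy-Weisbach: ΔP = f(L/D)(ρV²/2) = 0.02172·(8.92/0.178)·(1110·4.93²/2) = 0.02172·50.11·1.349e+04 = 1.468e+04 Pa.
ΔP = 1.468e+04 Pa = 14.7 kPa.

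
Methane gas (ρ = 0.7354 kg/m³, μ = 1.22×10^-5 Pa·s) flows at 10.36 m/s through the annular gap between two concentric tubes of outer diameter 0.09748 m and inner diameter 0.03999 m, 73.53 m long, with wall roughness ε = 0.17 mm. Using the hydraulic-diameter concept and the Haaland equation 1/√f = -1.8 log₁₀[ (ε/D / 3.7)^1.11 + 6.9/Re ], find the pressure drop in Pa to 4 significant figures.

ΔP ≈ 1471 Pa

Hydraulic diameter D_h = 4A/P = D_o - D_i = 0.09748 - 0.03999 = 0.05749 m.
Re = ρVD_h/μ = 0.7354·10.36·0.05749/1.22e-05 = 3.59e+04.
ε/D_h = 0.00017/0.05749 = 0.00296; Haaland gives 1/√f = -1.8 log₁₀[0.000365+0.000192] = 5.858, so f = 0.02914.
ΔP = f(L/D_h)(ρV²/2) = 0.02914·73.53/0.05749·39.47 = 1471 Pa.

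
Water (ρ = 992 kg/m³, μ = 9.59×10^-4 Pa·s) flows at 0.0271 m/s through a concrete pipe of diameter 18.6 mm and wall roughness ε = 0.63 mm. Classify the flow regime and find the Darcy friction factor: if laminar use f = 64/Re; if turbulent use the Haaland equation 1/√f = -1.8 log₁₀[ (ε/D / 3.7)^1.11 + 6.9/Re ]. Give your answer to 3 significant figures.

Re = ρVD/μ = 992·0.0271·0.0186/0.000959 = 521.4.
Re < 2300 → laminar, so f = 64/Re = 0.1227 (roughness is irrelevant in laminar flow).

f ≈ 0.123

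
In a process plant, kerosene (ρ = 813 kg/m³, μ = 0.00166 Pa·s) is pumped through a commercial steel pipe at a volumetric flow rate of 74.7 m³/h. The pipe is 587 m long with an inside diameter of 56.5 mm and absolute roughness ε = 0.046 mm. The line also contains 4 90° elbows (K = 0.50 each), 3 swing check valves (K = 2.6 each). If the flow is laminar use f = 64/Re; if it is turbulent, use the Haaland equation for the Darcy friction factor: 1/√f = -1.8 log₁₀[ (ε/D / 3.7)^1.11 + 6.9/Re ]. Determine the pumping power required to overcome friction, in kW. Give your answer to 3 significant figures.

Q = 74.7 m³/h = 74.7/3600 = 0.02075 m³/s.
Cross-sectional area A = πD²/4 = π(0.0565)²/4 = 0.002507 m²; mean velocity V = Q/A = 0.02075/0.002507 = 8.276 m/s.
Reynolds number Re = ρVD/μ = 813 · 8.276 · 0.0565 / 0.00166 = 2.29e+05.
Re > 4000 → turbulent. Relative roughness ε/D = 4.6e-05/0.0565 = 0.000814. Haaland: 1/√f = -1.8 log₁₀[(0.000814/3.7)^1.11 + 6.9/2.29e+05] = -1.8 log₁₀[8.71e-05 + 3.01e-05] = 7.076, so f = 0.01997.
Total minor-loss coefficient ΣK = 4·0.5 + 3·2.6 = 9.8.
ΔP = [f·L/D + ΣK]·(ρV²/2) = [0.01997·587/0.0565 + 9.8]·(813·8.276²/2) = [207.5 + 9.8]·2.784e+04 = 6.051e+06 Pa.
Pumping power P = QΔP = 0.02075·6.051e+06 = 125600 W = 126 kW.

P ≈ 126 kW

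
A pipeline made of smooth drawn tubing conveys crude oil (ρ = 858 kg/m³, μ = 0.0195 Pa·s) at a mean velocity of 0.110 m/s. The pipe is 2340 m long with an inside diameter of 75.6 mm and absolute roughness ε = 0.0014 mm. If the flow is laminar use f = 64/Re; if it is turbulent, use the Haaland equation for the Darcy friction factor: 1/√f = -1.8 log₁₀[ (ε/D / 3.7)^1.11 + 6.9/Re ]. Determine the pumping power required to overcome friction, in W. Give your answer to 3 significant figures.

Reynolds number Re = ρVD/μ = 858 · 0.11 · 0.0756 / 0.0195 = 365.9.
Re < 2300 → laminar flow, so f = 64/Re = 64/365.9 = 0.1749 (the turbulent correlation is not needed).
Darcy-Weisbach: ΔP = f(L/D)(ρV²/2) = 0.1749·(2340/0.0756)·(858·0.11²/2) = 0.1749·3.095e+04·5.191 = 2.81e+04 Pa.
Q = V·A = 0.11·0.004489 = 0.0004938 m³/s.
Pumping power P = QΔP = 0.0004938·2.81e+04 = 13.88 W = 13.9 W.

P ≈ 13.9 W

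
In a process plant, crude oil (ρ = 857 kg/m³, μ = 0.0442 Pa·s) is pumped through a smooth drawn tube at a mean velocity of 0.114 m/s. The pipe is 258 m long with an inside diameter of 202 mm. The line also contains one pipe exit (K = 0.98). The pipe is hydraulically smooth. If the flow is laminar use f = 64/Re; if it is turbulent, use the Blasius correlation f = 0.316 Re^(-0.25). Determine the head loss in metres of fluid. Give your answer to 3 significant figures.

h_f ≈ 0.122 m

Reynolds number Re = ρVD/μ = 857 · 0.114 · 0.202 / 0.0442 = 446.5.
Re < 2300 → laminar flow, so f = 64/Re = 64/446.5 = 0.1433 (the turbulent correlation is not needed).
Total minor-loss coefficient ΣK = 1·0.98 = 0.98.
ΔP = [f·L/D + ΣK]·(ρV²/2) = [0.1433·258/0.202 + 0.98]·(857·0.114²/2) = [183.1 + 0.98]·5.569 = 1025 Pa.
Head loss h_f = ΔP/(ρg) = 1025/(857·9.81) = 0.122 m.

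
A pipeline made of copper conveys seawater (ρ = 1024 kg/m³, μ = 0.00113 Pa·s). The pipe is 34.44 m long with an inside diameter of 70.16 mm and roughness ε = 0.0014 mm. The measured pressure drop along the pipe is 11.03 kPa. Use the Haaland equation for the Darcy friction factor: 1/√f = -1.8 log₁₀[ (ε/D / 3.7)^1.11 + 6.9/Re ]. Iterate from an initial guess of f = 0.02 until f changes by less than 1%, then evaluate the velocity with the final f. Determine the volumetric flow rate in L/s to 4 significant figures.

Rearranging Darcy-Weisbach: V = √(2·ΔP·D/(f·L·ρ)). With ε/D = 1.4e-06/0.07016 = 2e-05, iterate starting from f = 0.02:
  f = 0.02 → V = √(2·1.103e+04·0.07016/(0.02·34.44·1024)) = 1.481 m/s; Re = ρVD/μ = 9.418e+04; f → 0.01812
  f = 0.01812 → V = 1.556 m/s; Re = 9.894e+04; f → 0.01794
  f = 0.01794 → V = 1.564 m/s; Re = 9.944e+04; f → 0.01792
Converged (Δf/f < 1%). With the final f = 0.01792: V = √(2·1.103e+04·0.07016/(0.01792·34.44·1024)) = 1.565 m/s.
Q = V·A = 1.565·(π/4·0.07016²) = 0.00605 m³/s = 6.050 L/s.

Q ≈ 6.050 L/s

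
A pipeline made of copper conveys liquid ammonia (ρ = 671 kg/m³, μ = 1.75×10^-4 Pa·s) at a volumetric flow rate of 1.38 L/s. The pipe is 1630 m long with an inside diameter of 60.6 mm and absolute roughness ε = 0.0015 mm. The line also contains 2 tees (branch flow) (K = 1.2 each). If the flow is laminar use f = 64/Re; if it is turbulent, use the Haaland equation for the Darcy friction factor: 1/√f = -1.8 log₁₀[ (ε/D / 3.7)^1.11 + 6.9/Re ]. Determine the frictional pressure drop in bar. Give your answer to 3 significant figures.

ΔP ≈ 0.364 bar

Q = 1.38 L/s = 1.38/1000 = 0.00138 m³/s.
Cross-sectional area A = πD²/4 = π(0.0606)²/4 = 0.002884 m²; mean velocity V = Q/A = 0.00138/0.002884 = 0.4785 m/s.
Reynolds number Re = ρVD/μ = 671 · 0.4785 · 0.0606 / 0.000175 = 1.112e+05.
Re > 4000 → turbulent. Relative roughness ε/D = 1.5e-06/0.0606 = 2.48e-05. Haaland: 1/√f = -1.8 log₁₀[(2.48e-05/3.7)^1.11 + 6.9/1.112e+05] = -1.8 log₁₀[1.8e-06 + 6.21e-05] = 7.55, so f = 0.01754.
Total minor-loss coefficient ΣK = 2·1.2 = 2.4.
ΔP = [f·L/D + ΣK]·(ρV²/2) = [0.01754·1630/0.0606 + 2.4]·(671·0.4785²/2) = [471.8 + 2.4]·76.8 = 3.642e+04 Pa.
ΔP = 3.642e+04 Pa = 0.364 bar.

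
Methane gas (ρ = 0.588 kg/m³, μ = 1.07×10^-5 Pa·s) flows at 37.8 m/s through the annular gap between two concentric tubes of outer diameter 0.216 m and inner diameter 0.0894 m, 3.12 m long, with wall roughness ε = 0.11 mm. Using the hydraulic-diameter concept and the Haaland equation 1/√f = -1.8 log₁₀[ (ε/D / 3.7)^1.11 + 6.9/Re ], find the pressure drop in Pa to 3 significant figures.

ΔP ≈ 208 Pa

Hydraulic diameter D_h = 4A/P = D_o - D_i = 0.216 - 0.0894 = 0.1266 m.
Re = ρVD_h/μ = 0.588·37.8·0.1266/1.07e-05 = 2.63e+05.
ε/D_h = 0.00011/0.1266 = 0.000869; Haaland gives 1/√f = -1.8 log₁₀[9.37e-05+2.62e-05] = 7.058, so f = 0.02007.
ΔP = f(L/D_h)(ρV²/2) = 0.02007·3.12/0.1266·420.1 = 207.8 Pa.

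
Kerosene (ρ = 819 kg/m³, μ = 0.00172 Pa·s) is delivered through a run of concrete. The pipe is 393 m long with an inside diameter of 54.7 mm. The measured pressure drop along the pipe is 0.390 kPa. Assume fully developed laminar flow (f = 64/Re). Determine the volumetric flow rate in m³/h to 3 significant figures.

Q ≈ 0.456 m³/h

For laminar flow, f = 64/Re with Re = ρVD/μ, so Darcy-Weisbach reduces to ΔP = 32μLV/D². Solving for V: V = ΔP·D²/(32μL) = 390·(0.0547)²/(32·0.00172·393) = 0.05395 m/s.
Check: Re = ρVD/μ = 819·0.05395·0.0547/0.00172 = 1405 < 2300, so the laminar assumption holds.
Q = V·A = 0.05395·(π/4·0.0547²) = 0.0001268 m³/s = 0.456 m³/h.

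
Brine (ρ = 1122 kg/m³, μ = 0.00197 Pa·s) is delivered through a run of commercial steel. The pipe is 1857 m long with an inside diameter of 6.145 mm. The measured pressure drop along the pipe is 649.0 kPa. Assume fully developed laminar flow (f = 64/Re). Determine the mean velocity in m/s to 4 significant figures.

For laminar flow, f = 64/Re with Re = ρVD/μ, so Darcy-Weisbach reduces to ΔP = 32μLV/D². Solving for V: V = ΔP·D²/(32μL) = 6.49e+05·(0.006145)²/(32·0.00197·1857) = 0.2093 m/s.
Check: Re = ρVD/μ = 1122·0.2093·0.006145/0.00197 = 732.7 < 2300, so the laminar assumption holds.

V ≈ 0.2093 m/s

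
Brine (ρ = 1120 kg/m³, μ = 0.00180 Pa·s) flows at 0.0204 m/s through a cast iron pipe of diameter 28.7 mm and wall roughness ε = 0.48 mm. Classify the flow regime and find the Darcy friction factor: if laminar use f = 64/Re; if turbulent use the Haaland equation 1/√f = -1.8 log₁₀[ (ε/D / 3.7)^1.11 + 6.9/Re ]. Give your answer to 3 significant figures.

Re = ρVD/μ = 1120·0.0204·0.0287/0.0018 = 364.3.
Re < 2300 → laminar, so f = 64/Re = 0.1757 (roughness is irrelevant in laminar flow).

f ≈ 0.176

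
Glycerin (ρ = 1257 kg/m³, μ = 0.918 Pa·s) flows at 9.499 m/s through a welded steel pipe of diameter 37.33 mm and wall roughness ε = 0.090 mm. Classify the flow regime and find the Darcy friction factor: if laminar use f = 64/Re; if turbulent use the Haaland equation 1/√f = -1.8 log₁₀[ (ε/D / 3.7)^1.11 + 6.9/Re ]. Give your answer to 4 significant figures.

f ≈ 0.1318

Re = ρVD/μ = 1257·9.499·0.03733/0.918 = 485.5.
Re < 2300 → laminar, so f = 64/Re = 0.1318 (roughness is irrelevant in laminar flow).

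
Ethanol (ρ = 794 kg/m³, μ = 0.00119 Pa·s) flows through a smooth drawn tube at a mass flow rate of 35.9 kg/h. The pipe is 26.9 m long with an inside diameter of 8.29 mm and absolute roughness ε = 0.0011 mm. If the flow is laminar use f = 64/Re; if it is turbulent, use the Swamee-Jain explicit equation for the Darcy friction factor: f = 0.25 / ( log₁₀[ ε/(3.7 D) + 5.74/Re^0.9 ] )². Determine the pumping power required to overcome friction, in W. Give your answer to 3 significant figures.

P ≈ 0.0436 W

ṁ = 35.9 kg/h = 35.9/3600 = 0.009972 kg/s.
A = πD²/4 = π(0.00829)²/4 = 5.398e-05 m²; mean velocity V = ṁ/(ρA) = 0.009972/(794 · 5.398e-05) = 0.2327 m/s.
Reynolds number Re = ρVD/μ = 794 · 0.2327 · 0.00829 / 0.00119 = 1287.
Re < 2300 → laminar flow, so f = 64/Re = 64/1287 = 0.04973 (the turbulent correlation is not needed).
Darcy-Weisbach: ΔP = f(L/D)(ρV²/2) = 0.04973·(26.9/0.00829)·(794·0.2327²/2) = 0.04973·3245·21.49 = 3468 Pa.
Q = ṁ/ρ = 0.009972/794 = 1.256e-05 m³/s.
Pumping power P = QΔP = 1.256e-05·3468 = 0.04356 W = 0.0436 W.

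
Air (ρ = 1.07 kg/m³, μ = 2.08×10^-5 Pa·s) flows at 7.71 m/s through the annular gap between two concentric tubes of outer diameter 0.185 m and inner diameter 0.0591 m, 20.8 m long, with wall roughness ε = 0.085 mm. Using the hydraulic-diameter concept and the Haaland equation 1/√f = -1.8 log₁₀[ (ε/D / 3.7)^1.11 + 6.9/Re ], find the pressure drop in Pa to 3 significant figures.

Hydraulic diameter D_h = 4A/P = D_o - D_i = 0.185 - 0.0591 = 0.1259 m.
Re = ρVD_h/μ = 1.07·7.71·0.1259/2.08e-05 = 4.993e+04.
ε/D_h = 8.5e-05/0.1259 = 0.000675; Haaland gives 1/√f = -1.8 log₁₀[7.08e-05+0.000138] = 6.624, so f = 0.02279.
ΔP = f(L/D_h)(ρV²/2) = 0.02279·20.8/0.1259·31.8 = 119.8 Pa.

ΔP ≈ 120 Pa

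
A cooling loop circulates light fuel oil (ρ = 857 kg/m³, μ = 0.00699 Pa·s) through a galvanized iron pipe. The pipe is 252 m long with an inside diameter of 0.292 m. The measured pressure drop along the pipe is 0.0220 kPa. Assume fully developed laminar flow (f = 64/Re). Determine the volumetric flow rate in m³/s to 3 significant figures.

Q ≈ 0.00223 m³/s

For laminar flow, f = 64/Re with Re = ρVD/μ, so Darcy-Weisbach reduces to ΔP = 32μLV/D². Solving for V: V = ΔP·D²/(32μL) = 22·(0.292)²/(32·0.00699·252) = 0.03328 m/s.
Check: Re = ρVD/μ = 857·0.03328·0.292/0.00699 = 1191 < 2300, so the laminar assumption holds.
Q = V·A = 0.03328·(π/4·0.292²) = 0.002229 m³/s = 0.00223 m³/s.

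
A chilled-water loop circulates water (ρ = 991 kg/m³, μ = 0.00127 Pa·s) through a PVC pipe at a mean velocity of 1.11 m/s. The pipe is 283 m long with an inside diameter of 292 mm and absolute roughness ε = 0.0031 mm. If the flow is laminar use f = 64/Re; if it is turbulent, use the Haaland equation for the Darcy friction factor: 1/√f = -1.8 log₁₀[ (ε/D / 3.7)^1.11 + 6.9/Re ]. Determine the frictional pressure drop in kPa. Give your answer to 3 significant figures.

ΔP ≈ 8.81 kPa

Reynolds number Re = ρVD/μ = 991 · 1.11 · 0.292 / 0.00127 = 2.529e+05.
Re > 4000 → turbulent. Relative roughness ε/D = 3.1e-06/0.292 = 1.06e-05. Haaland: 1/√f = -1.8 log₁₀[(1.06e-05/3.7)^1.11 + 6.9/2.529e+05] = -1.8 log₁₀[7.05e-07 + 2.73e-05] = 8.195, so f = 0.01489.
Darcy-Weisbach: ΔP = f(L/D)(ρV²/2) = 0.01489·(283/0.292)·(991·1.11²/2) = 0.01489·969.2·610.5 = 8809 Pa.
ΔP = 8809 Pa = 8.81 kPa.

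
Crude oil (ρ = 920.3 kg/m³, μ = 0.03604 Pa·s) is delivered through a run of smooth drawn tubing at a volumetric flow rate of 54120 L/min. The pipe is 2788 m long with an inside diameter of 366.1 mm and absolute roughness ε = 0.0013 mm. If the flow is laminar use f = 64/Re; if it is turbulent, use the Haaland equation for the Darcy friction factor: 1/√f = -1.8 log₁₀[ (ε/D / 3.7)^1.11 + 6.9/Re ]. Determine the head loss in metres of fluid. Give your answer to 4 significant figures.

h_f ≈ 532.6 m

Q = 54120 L/min = 54120/60000 = 0.902 m³/s.
Cross-sectional area A = πD²/4 = π(0.3661)²/4 = 0.1053 m²; mean velocity V = Q/A = 0.902/0.1053 = 8.569 m/s.
Reynolds number Re = ρVD/μ = 920.3 · 8.569 · 0.3661 / 0.036 = 8.011e+04.
Re > 4000 → turbulent. Relative roughness ε/D = 1.3e-06/0.3661 = 3.55e-06. Haaland: 1/√f = -1.8 log₁₀[(3.55e-06/3.7)^1.11 + 6.9/8.011e+04] = -1.8 log₁₀[2.09e-07 + 8.61e-05] = 7.315, so f = 0.01869.
Darcy-Weisbach: ΔP = f(L/D)(ρV²/2) = 0.01869·(2788/0.3661)·(920.3·8.569²/2) = 0.01869·7615·3.379e+04 = 4.809e+06 Pa.
Head loss h_f = ΔP/(ρg) = 4.809e+06/(920.3·9.81) = 532.6 m.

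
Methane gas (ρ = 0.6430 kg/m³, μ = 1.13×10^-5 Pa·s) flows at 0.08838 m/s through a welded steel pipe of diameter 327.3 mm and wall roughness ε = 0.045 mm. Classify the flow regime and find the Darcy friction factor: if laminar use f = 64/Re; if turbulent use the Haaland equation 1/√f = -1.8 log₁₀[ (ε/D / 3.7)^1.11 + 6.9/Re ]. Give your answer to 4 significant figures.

f ≈ 0.03888

Re = ρVD/μ = 0.643·0.08838·0.3273/1.13e-05 = 1646.
Re < 2300 → laminar, so f = 64/Re = 0.03888 (roughness is irrelevant in laminar flow).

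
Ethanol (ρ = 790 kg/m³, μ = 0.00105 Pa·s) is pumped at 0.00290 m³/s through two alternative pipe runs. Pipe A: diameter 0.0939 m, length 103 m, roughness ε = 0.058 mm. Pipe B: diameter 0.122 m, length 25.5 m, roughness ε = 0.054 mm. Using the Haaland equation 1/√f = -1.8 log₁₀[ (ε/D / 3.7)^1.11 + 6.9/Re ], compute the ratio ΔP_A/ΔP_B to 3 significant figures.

ΔP_A/ΔP_B ≈ 14.4

Pipe A: V = Q/A = 0.0029/0.006925 = 0.4188 m/s; Re = 2.959e+04; ε/D = 0.000618; Haaland → f = 0.02481; ΔP_A = f(L/D)(ρV²/2) = 1886 Pa.
Pipe B: V = Q/A = 0.0029/0.01169 = 0.2481 m/s; Re = 2.277e+04; ε/D = 0.000443; Haaland → f = 0.02579; ΔP_B = f(L/D)(ρV²/2) = 131.1 Pa.
ΔP_A/ΔP_B = 1886/131.1 = 14.4.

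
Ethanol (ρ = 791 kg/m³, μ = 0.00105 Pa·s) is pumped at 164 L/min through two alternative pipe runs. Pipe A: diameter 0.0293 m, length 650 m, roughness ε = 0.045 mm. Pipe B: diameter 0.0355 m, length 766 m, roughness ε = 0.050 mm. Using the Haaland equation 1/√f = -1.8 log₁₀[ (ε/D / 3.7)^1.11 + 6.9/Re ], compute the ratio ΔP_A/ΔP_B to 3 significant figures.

ΔP_A/ΔP_B ≈ 2.22

Pipe A: V = Q/A = 0.002733/0.0006743 = 4.054 m/s; Re = 8.948e+04; ε/D = 0.00154; Haaland → f = 0.02386; ΔP_A = f(L/D)(ρV²/2) = 3.441e+06 Pa.
Pipe B: V = Q/A = 0.002733/0.0009898 = 2.762 m/s; Re = 7.385e+04; ε/D = 0.00141; Haaland → f = 0.02387; ΔP_B = f(L/D)(ρV²/2) = 1.553e+06 Pa.
ΔP_A/ΔP_B = 3.441e+06/1.553e+06 = 2.22.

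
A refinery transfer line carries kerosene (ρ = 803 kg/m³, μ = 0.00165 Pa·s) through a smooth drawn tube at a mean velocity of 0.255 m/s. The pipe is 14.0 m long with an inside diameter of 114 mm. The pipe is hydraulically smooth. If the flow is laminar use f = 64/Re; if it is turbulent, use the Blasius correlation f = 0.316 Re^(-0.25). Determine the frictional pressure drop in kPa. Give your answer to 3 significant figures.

Reynolds number Re = ρVD/μ = 803 · 0.255 · 0.114 / 0.00165 = 1.415e+04.
Re > 4000 → turbulent. Smooth-pipe (Blasius): f = 0.316 Re^(-0.25) = 0.316/(1.415e+04)^0.25 = 0.02897.
Darcy-Weisbach: ΔP = f(L/D)(ρV²/2) = 0.02897·(14/0.114)·(803·0.255²/2) = 0.02897·122.8·26.11 = 92.9 Pa.
ΔP = 92.9 Pa = 0.0929 kPa.

ΔP ≈ 0.0929 kPa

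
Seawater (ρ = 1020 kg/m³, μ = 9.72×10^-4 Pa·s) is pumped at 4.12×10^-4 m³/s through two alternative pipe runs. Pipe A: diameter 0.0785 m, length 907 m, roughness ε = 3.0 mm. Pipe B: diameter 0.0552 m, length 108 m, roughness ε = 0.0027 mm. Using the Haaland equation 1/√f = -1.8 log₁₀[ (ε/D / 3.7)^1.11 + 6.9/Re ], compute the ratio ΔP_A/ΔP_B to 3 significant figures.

ΔP_A/ΔP_B ≈ 3.14

Pipe A: V = Q/A = 0.000412/0.00484 = 0.08513 m/s; Re = 7012; ε/D = 0.0382; Haaland → f = 0.06734; ΔP_A = f(L/D)(ρV²/2) = 2876 Pa.
Pipe B: V = Q/A = 0.000412/0.002393 = 0.1722 m/s; Re = 9972; ε/D = 4.89e-05; Haaland → f = 0.03096; ΔP_B = f(L/D)(ρV²/2) = 915.5 Pa.
ΔP_A/ΔP_B = 2876/915.5 = 3.14.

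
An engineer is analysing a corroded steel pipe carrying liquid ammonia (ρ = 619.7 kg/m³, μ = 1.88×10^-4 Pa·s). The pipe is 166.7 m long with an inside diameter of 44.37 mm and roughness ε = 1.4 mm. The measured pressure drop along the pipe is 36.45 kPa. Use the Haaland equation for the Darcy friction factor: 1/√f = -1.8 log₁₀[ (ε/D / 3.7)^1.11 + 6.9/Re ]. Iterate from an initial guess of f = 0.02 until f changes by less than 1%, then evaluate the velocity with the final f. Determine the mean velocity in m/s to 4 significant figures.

V ≈ 0.7298 m/s

Rearranging Darcy-Weisbach: V = √(2·ΔP·D/(f·L·ρ)). With ε/D = 0.0014/0.04437 = 0.0316, iterate starting from f = 0.02:
  f = 0.02 → V = √(2·3.645e+04·0.04437/(0.02·166.7·619.7)) = 1.251 m/s; Re = ρVD/μ = 1.83e+05; f → 0.05867
  f = 0.05867 → V = 0.7305 m/s; Re = 1.068e+05; f → 0.05879
Converged (Δf/f < 1%). With the final f = 0.05879: V = √(2·3.645e+04·0.04437/(0.05879·166.7·619.7)) = 0.7298 m/s.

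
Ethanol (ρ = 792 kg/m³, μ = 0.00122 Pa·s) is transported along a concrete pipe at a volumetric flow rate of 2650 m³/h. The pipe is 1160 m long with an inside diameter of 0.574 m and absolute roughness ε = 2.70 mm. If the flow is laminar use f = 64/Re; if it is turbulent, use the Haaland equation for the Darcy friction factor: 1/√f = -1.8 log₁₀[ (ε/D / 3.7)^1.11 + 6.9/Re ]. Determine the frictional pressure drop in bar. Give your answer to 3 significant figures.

ΔP ≈ 1.94 bar

Q = 2650 m³/h = 2650/3600 = 0.7361 m³/s.
Cross-sectional area A = πD²/4 = π(0.574)²/4 = 0.2588 m²; mean velocity V = Q/A = 0.7361/0.2588 = 2.845 m/s.
Reynolds number Re = ρVD/μ = 792 · 2.845 · 0.574 / 0.00122 = 1.06e+06.
Re > 4000 → turbulent. Relative roughness ε/D = 0.0027/0.574 = 0.0047. Haaland: 1/√f = -1.8 log₁₀[(0.0047/3.7)^1.11 + 6.9/1.06e+06] = -1.8 log₁₀[0.000611 + 6.51e-06] = 5.777, so f = 0.02996.
Darcy-Weisbach: ΔP = f(L/D)(ρV²/2) = 0.02996·(1160/0.574)·(792·2.845²/2) = 0.02996·2021·3204 = 1.94e+05 Pa.
ΔP = 1.94e+05 Pa = 1.94 bar.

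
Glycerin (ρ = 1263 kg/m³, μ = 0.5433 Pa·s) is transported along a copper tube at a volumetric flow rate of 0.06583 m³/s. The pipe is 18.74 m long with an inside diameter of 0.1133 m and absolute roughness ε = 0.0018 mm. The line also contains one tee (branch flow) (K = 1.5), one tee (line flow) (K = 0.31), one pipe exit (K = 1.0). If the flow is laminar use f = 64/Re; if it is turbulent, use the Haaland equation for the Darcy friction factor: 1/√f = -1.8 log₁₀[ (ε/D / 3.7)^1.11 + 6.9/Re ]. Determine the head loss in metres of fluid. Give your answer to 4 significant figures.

h_f ≈ 19.48 m

Cross-sectional area A = πD²/4 = π(0.1133)²/4 = 0.01008 m²; mean velocity V = Q/A = 0.06583/0.01008 = 6.529 m/s.
Reynolds number Re = ρVD/μ = 1263 · 6.529 · 0.1133 / 0.543 = 1720.
Re < 2300 → laminar flow, so f = 64/Re = 64/1720 = 0.03721 (the turbulent correlation is not needed).
Total minor-loss coefficient ΣK = 1·1.5 + 1·0.31 + 1·1 = 2.81.
ΔP = [f·L/D + ΣK]·(ρV²/2) = [0.03721·18.74/0.1133 + 2.81]·(1263·6.529²/2) = [6.155 + 2.81]·2.692e+04 = 2.414e+05 Pa.
Head loss h_f = ΔP/(ρg) = 2.414e+05/(1263·9.81) = 19.48 m.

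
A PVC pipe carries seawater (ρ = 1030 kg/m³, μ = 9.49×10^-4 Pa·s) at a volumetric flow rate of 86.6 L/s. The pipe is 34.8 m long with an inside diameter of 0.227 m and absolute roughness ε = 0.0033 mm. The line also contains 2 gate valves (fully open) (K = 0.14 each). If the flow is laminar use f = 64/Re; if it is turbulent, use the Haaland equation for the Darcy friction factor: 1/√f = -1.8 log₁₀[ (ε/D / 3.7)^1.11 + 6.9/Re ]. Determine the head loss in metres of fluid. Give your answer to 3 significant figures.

Q = 86.6 L/s = 86.6/1000 = 0.0866 m³/s.
Cross-sectional area A = πD²/4 = π(0.227)²/4 = 0.04047 m²; mean velocity V = Q/A = 0.0866/0.04047 = 2.14 m/s.
Reynolds number Re = ρVD/μ = 1030 · 2.14 · 0.227 / 0.000949 = 5.272e+05.
Re > 4000 → turbulent. Relative roughness ε/D = 3.3e-06/0.227 = 1.45e-05. Haaland: 1/√f = -1.8 log₁₀[(1.45e-05/3.7)^1.11 + 6.9/5.272e+05] = -1.8 log₁₀[9.99e-07 + 1.31e-05] = 8.732, so f = 0.01311.
Total minor-loss coefficient ΣK = 2·0.14 = 0.28.
ΔP = [f·L/D + ΣK]·(ρV²/2) = [0.01311·34.8/0.227 + 0.28]·(1030·2.14²/2) = [2.011 + 0.28]·2358 = 5401 Pa.
Head loss h_f = ΔP/(ρg) = 5401/(1030·9.81) = 0.535 m.

h_f ≈ 0.535 m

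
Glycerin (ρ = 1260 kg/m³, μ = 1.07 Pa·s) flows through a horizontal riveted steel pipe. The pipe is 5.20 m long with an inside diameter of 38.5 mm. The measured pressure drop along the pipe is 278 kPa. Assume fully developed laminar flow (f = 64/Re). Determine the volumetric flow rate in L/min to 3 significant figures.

Q ≈ 162 L/min

For laminar flow, f = 64/Re with Re = ρVD/μ, so Darcy-Weisbach reduces to ΔP = 32μLV/D². Solving for V: V = ΔP·D²/(32μL) = 2.78e+05·(0.0385)²/(32·1.07·5.2) = 2.314 m/s.
Check: Re = ρVD/μ = 1260·2.314·0.0385/1.07 = 104.9 < 2300, so the laminar assumption holds.
Q = V·A = 2.314·(π/4·0.0385²) = 0.002694 m³/s = 162 L/min.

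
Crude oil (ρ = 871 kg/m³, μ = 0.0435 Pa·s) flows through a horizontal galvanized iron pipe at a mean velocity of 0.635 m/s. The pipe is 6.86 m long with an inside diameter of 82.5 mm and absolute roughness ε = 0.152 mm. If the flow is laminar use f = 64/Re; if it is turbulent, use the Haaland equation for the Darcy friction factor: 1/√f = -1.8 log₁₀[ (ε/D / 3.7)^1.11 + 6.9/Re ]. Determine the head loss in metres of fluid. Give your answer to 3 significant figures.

Reynolds number Re = ρVD/μ = 871 · 0.635 · 0.0825 / 0.0435 = 1049.
Re < 2300 → laminar flow, so f = 64/Re = 64/1049 = 0.06101 (the turbulent correlation is not needed).
Darcy-Weisbach: ΔP = f(L/D)(ρV²/2) = 0.06101·(6.86/0.0825)·(871·0.635²/2) = 0.06101·83.15·175.6 = 890.9 Pa.
Head loss h_f = ΔP/(ρg) = 890.9/(871·9.81) = 0.104 m.

h_f ≈ 0.104 m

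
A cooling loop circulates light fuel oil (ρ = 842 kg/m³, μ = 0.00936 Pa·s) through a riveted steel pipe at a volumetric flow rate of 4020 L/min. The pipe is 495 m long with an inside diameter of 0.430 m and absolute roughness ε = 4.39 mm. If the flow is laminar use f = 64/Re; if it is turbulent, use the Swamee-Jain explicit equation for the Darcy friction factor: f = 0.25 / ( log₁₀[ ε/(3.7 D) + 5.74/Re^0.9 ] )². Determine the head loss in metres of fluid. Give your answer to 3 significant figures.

Q = 4020 L/min = 4020/60000 = 0.067 m³/s.
Cross-sectional area A = πD²/4 = π(0.43)²/4 = 0.1452 m²; mean velocity V = Q/A = 0.067/0.1452 = 0.4614 m/s.
Reynolds number Re = ρVD/μ = 842 · 0.4614 · 0.43 / 0.00936 = 1.785e+04.
Re > 4000 → turbulent. Relative roughness ε/D = 0.00439/0.43 = 0.0102. Swamee-Jain: f = 0.25/(log₁₀[0.0102/3.7 + 5.74/1.785e+04^0.9])² = 0.25/(log₁₀[0.00276 + 0.000856])² = 0.25/(-2.442)² = 0.04193.
Darcy-Weisbach: ΔP = f(L/D)(ρV²/2) = 0.04193·(495/0.43)·(842·0.4614²/2) = 0.04193·1151·89.61 = 4325 Pa.
Head loss h_f = ΔP/(ρg) = 4325/(842·9.81) = 0.524 m.

h_f ≈ 0.524 m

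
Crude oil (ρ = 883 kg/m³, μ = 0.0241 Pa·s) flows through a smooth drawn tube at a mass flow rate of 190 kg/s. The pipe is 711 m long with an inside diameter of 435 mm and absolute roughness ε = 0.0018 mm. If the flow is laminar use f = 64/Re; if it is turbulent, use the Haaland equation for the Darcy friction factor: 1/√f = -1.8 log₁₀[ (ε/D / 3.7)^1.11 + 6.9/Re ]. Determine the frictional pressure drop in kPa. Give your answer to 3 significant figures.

A = πD²/4 = π(0.435)²/4 = 0.1486 m²; mean velocity V = ṁ/(ρA) = 190/(883 · 0.1486) = 1.448 m/s.
Reynolds number Re = ρVD/μ = 883 · 1.448 · 0.435 / 0.0241 = 2.308e+04.
Re > 4000 → turbulent. Relative roughness ε/D = 1.8e-06/0.435 = 4.14e-06. Haaland: 1/√f = -1.8 log₁₀[(4.14e-06/3.7)^1.11 + 6.9/2.308e+04] = -1.8 log₁₀[2.48e-07 + 0.000299] = 6.343, so f = 0.02485.
Darcy-Weisbach: ΔP = f(L/D)(ρV²/2) = 0.02485·(711/0.435)·(883·1.448²/2) = 0.02485·1634·925.5 = 3.76e+04 Pa.
ΔP = 3.76e+04 Pa = 37.6 kPa.

ΔP ≈ 37.6 kPa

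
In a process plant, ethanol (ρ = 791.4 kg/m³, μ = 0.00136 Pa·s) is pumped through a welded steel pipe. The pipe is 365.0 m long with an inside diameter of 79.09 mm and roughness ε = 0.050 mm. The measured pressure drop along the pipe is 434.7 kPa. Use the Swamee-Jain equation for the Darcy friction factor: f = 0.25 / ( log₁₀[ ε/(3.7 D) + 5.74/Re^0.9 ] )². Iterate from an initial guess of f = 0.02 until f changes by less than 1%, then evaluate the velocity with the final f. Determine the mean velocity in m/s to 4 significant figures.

V ≈ 3.451 m/s

Rearranging Darcy-Weisbach: V = √(2·ΔP·D/(f·L·ρ)). With ε/D = 5e-05/0.07909 = 0.000632, iterate starting from f = 0.02:
  f = 0.02 → V = √(2·4.347e+05·0.07909/(0.02·365·791.4)) = 3.45 m/s; Re = ρVD/μ = 1.588e+05; f → 0.01999
Converged (Δf/f < 1%). With the final f = 0.01999: V = √(2·4.347e+05·0.07909/(0.01999·365·791.4)) = 3.451 m/s.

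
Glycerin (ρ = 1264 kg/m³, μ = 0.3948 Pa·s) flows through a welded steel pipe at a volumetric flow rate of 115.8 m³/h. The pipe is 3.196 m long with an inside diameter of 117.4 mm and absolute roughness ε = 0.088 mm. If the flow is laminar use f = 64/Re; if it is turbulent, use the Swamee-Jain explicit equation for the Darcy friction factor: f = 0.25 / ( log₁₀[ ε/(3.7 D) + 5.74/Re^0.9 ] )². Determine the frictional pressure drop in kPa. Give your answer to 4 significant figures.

ΔP ≈ 8.705 kPa

Q = 115.8 m³/h = 115.8/3600 = 0.03217 m³/s.
Cross-sectional area A = πD²/4 = π(0.1174)²/4 = 0.01082 m²; mean velocity V = Q/A = 0.03217/0.01082 = 2.972 m/s.
Reynolds number Re = ρVD/μ = 1264 · 2.972 · 0.1174 / 0.395 = 1117.
Re < 2300 → laminar flow, so f = 64/Re = 64/1117 = 0.0573 (the turbulent correlation is not needed).
Darcy-Weisbach: ΔP = f(L/D)(ρV²/2) = 0.0573·(3.196/0.1174)·(1264·2.972²/2) = 0.0573·27.22·5581 = 8705 Pa.
ΔP = 8705 Pa = 8.705 kPa.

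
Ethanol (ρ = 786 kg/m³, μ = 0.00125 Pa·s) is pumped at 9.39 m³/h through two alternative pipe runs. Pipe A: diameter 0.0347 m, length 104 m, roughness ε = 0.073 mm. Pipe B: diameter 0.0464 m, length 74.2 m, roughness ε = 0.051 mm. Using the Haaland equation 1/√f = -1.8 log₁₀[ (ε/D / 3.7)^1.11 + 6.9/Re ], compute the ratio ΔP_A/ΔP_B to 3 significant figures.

ΔP_A/ΔP_B ≈ 6.43

Pipe A: V = Q/A = 0.002608/0.0009457 = 2.758 m/s; Re = 6.018e+04; ε/D = 0.0021; Haaland → f = 0.02611; ΔP_A = f(L/D)(ρV²/2) = 2.339e+05 Pa.
Pipe B: V = Q/A = 0.002608/0.001691 = 1.543 m/s; Re = 4.501e+04; ε/D = 0.0011; Haaland → f = 0.02434; ΔP_B = f(L/D)(ρV²/2) = 3.64e+04 Pa.
ΔP_A/ΔP_B = 2.339e+05/3.64e+04 = 6.43.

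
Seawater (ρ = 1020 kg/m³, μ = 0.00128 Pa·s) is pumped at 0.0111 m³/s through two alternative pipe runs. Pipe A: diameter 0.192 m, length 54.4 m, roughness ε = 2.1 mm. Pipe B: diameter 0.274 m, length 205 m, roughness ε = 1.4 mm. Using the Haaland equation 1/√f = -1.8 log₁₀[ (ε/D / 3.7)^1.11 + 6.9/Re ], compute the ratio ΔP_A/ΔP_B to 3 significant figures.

ΔP_A/ΔP_B ≈ 1.93

Pipe A: V = Q/A = 0.0111/0.02895 = 0.3834 m/s; Re = 5.866e+04; ε/D = 0.0109; Haaland → f = 0.04005; ΔP_A = f(L/D)(ρV²/2) = 850.7 Pa.
Pipe B: V = Q/A = 0.0111/0.05896 = 0.1882 m/s; Re = 4.11e+04; ε/D = 0.00511; Haaland → f = 0.03259; ΔP_B = f(L/D)(ρV²/2) = 440.7 Pa.
ΔP_A/ΔP_B = 850.7/440.7 = 1.93.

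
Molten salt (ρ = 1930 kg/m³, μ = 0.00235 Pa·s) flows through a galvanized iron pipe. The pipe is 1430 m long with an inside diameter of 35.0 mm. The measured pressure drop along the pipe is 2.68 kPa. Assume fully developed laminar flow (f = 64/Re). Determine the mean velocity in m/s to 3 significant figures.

For laminar flow, f = 64/Re with Re = ρVD/μ, so Darcy-Weisbach reduces to ΔP = 32μLV/D². Solving for V: V = ΔP·D²/(32μL) = 2680·(0.035)²/(32·0.00235·1430) = 0.03053 m/s.
Check: Re = ρVD/μ = 1930·0.03053·0.035/0.00235 = 877.6 < 2300, so the laminar assumption holds.

V ≈ 0.0305 m/s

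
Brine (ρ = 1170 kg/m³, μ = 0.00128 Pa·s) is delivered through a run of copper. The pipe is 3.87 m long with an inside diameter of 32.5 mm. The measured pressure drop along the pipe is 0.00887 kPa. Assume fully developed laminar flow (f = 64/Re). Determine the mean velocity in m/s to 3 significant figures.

V ≈ 0.0591 m/s

For laminar flow, f = 64/Re with Re = ρVD/μ, so Darcy-Weisbach reduces to ΔP = 32μLV/D². Solving for V: V = ΔP·D²/(32μL) = 8.87·(0.0325)²/(32·0.00128·3.87) = 0.0591 m/s.
Check: Re = ρVD/μ = 1170·0.0591·0.0325/0.00128 = 1756 < 2300, so the laminar assumption holds.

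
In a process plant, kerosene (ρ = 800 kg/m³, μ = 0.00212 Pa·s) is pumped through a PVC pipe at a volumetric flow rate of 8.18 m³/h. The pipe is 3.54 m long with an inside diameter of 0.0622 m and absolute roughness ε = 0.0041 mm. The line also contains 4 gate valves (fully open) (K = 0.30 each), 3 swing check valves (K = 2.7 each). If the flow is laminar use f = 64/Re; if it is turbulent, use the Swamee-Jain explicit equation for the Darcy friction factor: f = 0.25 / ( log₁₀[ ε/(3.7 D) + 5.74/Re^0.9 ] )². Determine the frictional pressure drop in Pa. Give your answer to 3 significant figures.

ΔP ≈ 2420 Pa

Q = 8.18 m³/h = 8.18/3600 = 0.002272 m³/s.
Cross-sectional area A = πD²/4 = π(0.0622)²/4 = 0.003039 m²; mean velocity V = Q/A = 0.002272/0.003039 = 0.7478 m/s.
Reynolds number Re = ρVD/μ = 800 · 0.7478 · 0.0622 / 0.00212 = 1.755e+04.
Re > 4000 → turbulent. Relative roughness ε/D = 4.1e-06/0.0622 = 6.59e-05. Swamee-Jain: f = 0.25/(log₁₀[6.59e-05/3.7 + 5.74/1.755e+04^0.9])² = 0.25/(log₁₀[1.78e-05 + 0.000869])² = 0.25/(-3.052)² = 0.02684.
Total minor-loss coefficient ΣK = 4·0.3 + 3·2.7 = 9.3.
ΔP = [f·L/D + ΣK]·(ρV²/2) = [0.02684·3.54/0.0622 + 9.3]·(800·0.7478²/2) = [1.527 + 9.3]·223.7 = 2422 Pa.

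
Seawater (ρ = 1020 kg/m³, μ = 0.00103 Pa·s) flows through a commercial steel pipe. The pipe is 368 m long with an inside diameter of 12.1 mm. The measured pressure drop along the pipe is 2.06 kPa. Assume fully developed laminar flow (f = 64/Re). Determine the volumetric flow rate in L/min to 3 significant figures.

Q ≈ 0.172 L/min

For laminar flow, f = 64/Re with Re = ρVD/μ, so Darcy-Weisbach reduces to ΔP = 32μLV/D². Solving for V: V = ΔP·D²/(32μL) = 2060·(0.0121)²/(32·0.00103·368) = 0.02487 m/s.
Check: Re = ρVD/μ = 1020·0.02487·0.0121/0.00103 = 298 < 2300, so the laminar assumption holds.
Q = V·A = 0.02487·(π/4·0.0121²) = 2.859e-06 m³/s = 0.172 L/min.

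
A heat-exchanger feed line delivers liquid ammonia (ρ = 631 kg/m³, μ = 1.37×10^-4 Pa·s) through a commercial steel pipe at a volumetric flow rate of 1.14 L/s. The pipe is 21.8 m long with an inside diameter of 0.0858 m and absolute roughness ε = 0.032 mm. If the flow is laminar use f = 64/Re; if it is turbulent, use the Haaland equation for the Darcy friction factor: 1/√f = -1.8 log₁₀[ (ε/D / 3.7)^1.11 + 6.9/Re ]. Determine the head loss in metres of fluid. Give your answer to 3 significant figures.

h_f ≈ 0.0102 m

Q = 1.14 L/s = 1.14/1000 = 0.00114 m³/s.
Cross-sectional area A = πD²/4 = π(0.0858)²/4 = 0.005782 m²; mean velocity V = Q/A = 0.00114/0.005782 = 0.1972 m/s.
Reynolds number Re = ρVD/μ = 631 · 0.1972 · 0.0858 / 0.000137 = 7.792e+04.
Re > 4000 → turbulent. Relative roughness ε/D = 3.2e-05/0.0858 = 0.000373. Haaland: 1/√f = -1.8 log₁₀[(0.000373/3.7)^1.11 + 6.9/7.792e+04] = -1.8 log₁₀[3.66e-05 + 8.86e-05] = 7.024, so f = 0.02027.
Darcy-Weisbach: ΔP = f(L/D)(ρV²/2) = 0.02027·(21.8/0.0858)·(631·0.1972²/2) = 0.02027·254.1·12.27 = 63.16 Pa.
Head loss h_f = ΔP/(ρg) = 63.16/(631·9.81) = 0.0102 m.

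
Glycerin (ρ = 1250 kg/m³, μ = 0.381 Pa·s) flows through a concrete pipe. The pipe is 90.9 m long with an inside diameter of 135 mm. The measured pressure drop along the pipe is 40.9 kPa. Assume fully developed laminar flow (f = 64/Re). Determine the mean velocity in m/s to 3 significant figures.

V ≈ 0.673 m/s

For laminar flow, f = 64/Re with Re = ρVD/μ, so Darcy-Weisbach reduces to ΔP = 32μLV/D². Solving for V: V = ΔP·D²/(32μL) = 4.09e+04·(0.135)²/(32·0.381·90.9) = 0.6726 m/s.
Check: Re = ρVD/μ = 1250·0.6726·0.135/0.381 = 297.9 < 2300, so the laminar assumption holds.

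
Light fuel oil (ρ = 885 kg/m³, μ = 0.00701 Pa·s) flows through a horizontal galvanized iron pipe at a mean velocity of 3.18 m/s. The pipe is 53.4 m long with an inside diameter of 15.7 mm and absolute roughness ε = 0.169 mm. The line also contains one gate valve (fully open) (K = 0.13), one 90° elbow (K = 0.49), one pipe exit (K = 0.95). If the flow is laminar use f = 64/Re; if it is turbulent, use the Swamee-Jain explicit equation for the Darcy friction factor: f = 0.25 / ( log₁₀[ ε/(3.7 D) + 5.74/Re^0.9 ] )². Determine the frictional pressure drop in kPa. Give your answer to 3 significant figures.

ΔP ≈ 731 kPa

Reynolds number Re = ρVD/μ = 885 · 3.18 · 0.0157 / 0.00701 = 6303.
Re > 4000 → turbulent. Relative roughness ε/D = 0.000169/0.0157 = 0.0108. Swamee-Jain: f = 0.25/(log₁₀[0.0108/3.7 + 5.74/6303^0.9])² = 0.25/(log₁₀[0.00291 + 0.00218])² = 0.25/(-2.293)² = 0.04755.
Total minor-loss coefficient ΣK = 1·0.13 + 1·0.49 + 1·0.95 = 1.57.
ΔP = [f·L/D + ΣK]·(ρV²/2) = [0.04755·53.4/0.0157 + 1.57]·(885·3.18²/2) = [161.7 + 1.57]·4475 = 7.307e+05 Pa.
ΔP = 7.307e+05 Pa = 731 kPa.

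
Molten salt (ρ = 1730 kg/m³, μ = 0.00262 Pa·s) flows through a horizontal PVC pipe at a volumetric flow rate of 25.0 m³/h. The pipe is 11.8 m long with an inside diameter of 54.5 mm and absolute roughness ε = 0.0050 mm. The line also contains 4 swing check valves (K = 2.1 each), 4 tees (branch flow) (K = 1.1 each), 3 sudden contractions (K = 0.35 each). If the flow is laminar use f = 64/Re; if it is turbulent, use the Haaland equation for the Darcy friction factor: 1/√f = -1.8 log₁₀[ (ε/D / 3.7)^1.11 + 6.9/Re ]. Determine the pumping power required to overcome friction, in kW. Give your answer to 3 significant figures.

P ≈ 0.945 kW

Q = 25.0 m³/h = 25.0/3600 = 0.006944 m³/s.
Cross-sectional area A = πD²/4 = π(0.0545)²/4 = 0.002333 m²; mean velocity V = Q/A = 0.006944/0.002333 = 2.977 m/s.
Reynolds number Re = ρVD/μ = 1730 · 2.977 · 0.0545 / 0.00262 = 1.071e+05.
Re > 4000 → turbulent. Relative roughness ε/D = 5e-06/0.0545 = 9.17e-05. Haaland: 1/√f = -1.8 log₁₀[(9.17e-05/3.7)^1.11 + 6.9/1.071e+05] = -1.8 log₁₀[7.72e-06 + 6.44e-05] = 7.455, so f = 0.01799.
Total minor-loss coefficient ΣK = 4·2.1 + 4·1.1 + 3·0.35 = 13.9.
ΔP = [f·L/D + ΣK]·(ρV²/2) = [0.01799·11.8/0.0545 + 13.9]·(1730·2.977²/2) = [3.895 + 13.9]·7665 = 1.36e+05 Pa.
Pumping power P = QΔP = 0.006944·1.36e+05 = 944.6 W = 0.945 kW.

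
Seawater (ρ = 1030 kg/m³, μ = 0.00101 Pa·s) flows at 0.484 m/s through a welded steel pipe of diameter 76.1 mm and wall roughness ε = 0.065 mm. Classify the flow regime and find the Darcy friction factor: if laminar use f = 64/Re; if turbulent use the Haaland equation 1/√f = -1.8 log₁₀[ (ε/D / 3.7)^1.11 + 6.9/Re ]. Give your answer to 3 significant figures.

f ≈ 0.0244

Re = ρVD/μ = 1030·0.484·0.0761/0.00101 = 3.756e+04.
Re > 4000 → turbulent. ε/D = 6.5e-05/0.0761 = 0.000854; Haaland: 1/√f = -1.8 log₁₀[9.19e-05 + 0.000184] = 6.408, so f = 0.02436.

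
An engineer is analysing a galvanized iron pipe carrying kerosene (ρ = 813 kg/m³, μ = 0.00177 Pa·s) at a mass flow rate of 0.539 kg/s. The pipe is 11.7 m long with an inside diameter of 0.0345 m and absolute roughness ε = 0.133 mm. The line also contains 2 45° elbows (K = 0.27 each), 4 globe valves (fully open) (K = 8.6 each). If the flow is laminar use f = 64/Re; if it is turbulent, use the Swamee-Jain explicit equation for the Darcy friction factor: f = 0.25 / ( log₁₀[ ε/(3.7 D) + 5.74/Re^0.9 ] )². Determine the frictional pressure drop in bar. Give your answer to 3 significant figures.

ΔP ≈ 0.0965 bar

A = πD²/4 = π(0.0345)²/4 = 0.0009348 m²; mean velocity V = ṁ/(ρA) = 0.539/(813 · 0.0009348) = 0.7092 m/s.
Reynolds number Re = ρVD/μ = 813 · 0.7092 · 0.0345 / 0.00177 = 1.124e+04.
Re > 4000 → turbulent. Relative roughness ε/D = 0.000133/0.0345 = 0.00386. Swamee-Jain: f = 0.25/(log₁₀[0.00386/3.7 + 5.74/1.124e+04^0.9])² = 0.25/(log₁₀[0.00104 + 0.0013])² = 0.25/(-2.631)² = 0.03612.
Total minor-loss coefficient ΣK = 2·0.27 + 4·8.6 = 34.9.
ΔP = [f·L/D + ΣK]·(ρV²/2) = [0.03612·11.7/0.0345 + 34.9]·(813·0.7092²/2) = [12.25 + 34.9]·204.5 = 9648 Pa.
ΔP = 9648 Pa = 0.0965 bar.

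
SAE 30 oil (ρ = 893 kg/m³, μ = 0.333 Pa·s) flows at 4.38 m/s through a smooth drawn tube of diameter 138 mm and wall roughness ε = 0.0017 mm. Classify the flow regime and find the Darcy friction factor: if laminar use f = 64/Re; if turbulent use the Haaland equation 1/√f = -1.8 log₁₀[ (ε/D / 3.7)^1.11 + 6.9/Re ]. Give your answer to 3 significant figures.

f ≈ 0.0395

Re = ρVD/μ = 893·4.38·0.138/0.333 = 1621.
Re < 2300 → laminar, so f = 64/Re = 0.03948 (roughness is irrelevant in laminar flow).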